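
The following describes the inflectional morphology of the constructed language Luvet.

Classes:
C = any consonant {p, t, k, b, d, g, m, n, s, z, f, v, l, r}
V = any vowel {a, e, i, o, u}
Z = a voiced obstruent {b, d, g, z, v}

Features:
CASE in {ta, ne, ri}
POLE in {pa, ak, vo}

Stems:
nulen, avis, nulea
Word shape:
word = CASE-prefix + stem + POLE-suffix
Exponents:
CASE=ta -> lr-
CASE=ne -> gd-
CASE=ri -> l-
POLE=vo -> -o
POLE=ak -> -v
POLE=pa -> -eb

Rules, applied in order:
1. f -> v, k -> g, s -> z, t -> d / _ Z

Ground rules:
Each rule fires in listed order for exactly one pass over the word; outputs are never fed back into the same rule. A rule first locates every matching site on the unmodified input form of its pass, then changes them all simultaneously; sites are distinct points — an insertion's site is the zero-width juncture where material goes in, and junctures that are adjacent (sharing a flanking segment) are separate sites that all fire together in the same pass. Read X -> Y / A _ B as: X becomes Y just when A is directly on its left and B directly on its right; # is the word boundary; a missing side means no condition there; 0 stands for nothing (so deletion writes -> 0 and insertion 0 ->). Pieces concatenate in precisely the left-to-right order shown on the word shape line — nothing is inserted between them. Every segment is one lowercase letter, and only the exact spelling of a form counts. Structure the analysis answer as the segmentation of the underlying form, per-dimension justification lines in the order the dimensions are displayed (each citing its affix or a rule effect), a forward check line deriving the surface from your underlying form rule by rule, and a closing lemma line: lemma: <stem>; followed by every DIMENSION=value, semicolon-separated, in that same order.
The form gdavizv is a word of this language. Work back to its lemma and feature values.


underlying: gd-avis-v
CASE=ne - signalled by the affix gd-
POLE=ak - signalled by the affix -v
check: gdavisv -> gdavizv
lemma: avis; CASE=ne; POLE=ak


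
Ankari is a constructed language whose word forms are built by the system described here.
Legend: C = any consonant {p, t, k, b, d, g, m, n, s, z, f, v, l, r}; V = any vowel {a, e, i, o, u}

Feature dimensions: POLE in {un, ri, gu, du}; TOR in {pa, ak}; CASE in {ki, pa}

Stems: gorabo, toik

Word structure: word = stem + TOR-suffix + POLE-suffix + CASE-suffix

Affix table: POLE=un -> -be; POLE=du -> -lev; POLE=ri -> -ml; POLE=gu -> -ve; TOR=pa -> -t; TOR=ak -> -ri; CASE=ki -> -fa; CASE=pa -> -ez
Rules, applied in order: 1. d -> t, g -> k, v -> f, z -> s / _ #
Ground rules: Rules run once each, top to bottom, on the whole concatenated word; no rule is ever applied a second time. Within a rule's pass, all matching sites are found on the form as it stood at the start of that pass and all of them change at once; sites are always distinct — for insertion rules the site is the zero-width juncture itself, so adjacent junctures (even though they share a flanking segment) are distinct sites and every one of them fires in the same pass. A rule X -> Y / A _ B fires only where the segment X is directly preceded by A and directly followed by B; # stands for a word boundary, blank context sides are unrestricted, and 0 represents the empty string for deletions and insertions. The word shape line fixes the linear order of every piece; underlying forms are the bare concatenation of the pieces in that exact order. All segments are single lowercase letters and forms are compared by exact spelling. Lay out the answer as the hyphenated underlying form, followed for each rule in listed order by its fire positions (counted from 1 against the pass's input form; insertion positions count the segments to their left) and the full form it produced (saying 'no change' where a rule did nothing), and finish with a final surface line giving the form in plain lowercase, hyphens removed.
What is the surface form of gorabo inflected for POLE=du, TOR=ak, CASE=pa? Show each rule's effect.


underlying: gorabo-ri-lev-ez
1. d -> t, g -> k, v -> f, z -> s / _ #: fires at position(s) 13: goraborileves
surface: goraborileves


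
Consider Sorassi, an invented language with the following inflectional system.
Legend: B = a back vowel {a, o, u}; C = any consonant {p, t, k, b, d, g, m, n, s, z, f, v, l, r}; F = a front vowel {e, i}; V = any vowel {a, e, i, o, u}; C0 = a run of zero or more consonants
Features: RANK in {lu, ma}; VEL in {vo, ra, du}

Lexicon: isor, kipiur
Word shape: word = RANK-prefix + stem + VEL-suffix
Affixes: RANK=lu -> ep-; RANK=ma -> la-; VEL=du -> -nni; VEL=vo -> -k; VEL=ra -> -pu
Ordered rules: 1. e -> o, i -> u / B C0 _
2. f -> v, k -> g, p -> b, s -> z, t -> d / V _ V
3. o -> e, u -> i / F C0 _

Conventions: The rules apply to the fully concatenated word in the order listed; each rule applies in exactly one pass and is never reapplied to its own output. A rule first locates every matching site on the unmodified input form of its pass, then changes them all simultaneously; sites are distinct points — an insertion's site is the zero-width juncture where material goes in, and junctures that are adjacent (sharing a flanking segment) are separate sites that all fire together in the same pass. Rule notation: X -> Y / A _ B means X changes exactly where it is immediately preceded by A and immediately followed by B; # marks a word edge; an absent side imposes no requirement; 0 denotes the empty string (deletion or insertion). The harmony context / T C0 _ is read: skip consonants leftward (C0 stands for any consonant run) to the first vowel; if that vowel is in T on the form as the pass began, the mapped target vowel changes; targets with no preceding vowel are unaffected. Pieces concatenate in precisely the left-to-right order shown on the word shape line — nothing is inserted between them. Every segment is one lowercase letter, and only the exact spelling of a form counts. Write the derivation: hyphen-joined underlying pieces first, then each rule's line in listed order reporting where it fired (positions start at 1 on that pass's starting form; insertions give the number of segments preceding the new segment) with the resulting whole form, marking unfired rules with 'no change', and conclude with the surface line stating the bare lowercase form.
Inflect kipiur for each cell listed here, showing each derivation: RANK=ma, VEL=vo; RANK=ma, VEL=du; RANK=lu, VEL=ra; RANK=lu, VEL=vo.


cell RANK=ma, VEL=vo:
underlying: la-kipiur-k
1. e -> o, i -> u / B C0 _: fires at position(s) 4: lakupiurk
2. f -> v, k -> g, p -> b, s -> z, t -> d / V _ V: fires at position(s) 3, 5: lagubiurk
3. o -> e, u -> i / F C0 _: fires at position(s) 7: lagubiirk
surface: lagubiirk

cell RANK=ma, VEL=du:
underlying: la-kipiur-nni
1. e -> o, i -> u / B C0 _: fires at position(s) 4, 11: lakupiurnnu
2. f -> v, k -> g, p -> b, s -> z, t -> d / V _ V: fires at position(s) 3, 5: lagubiurnnu
3. o -> e, u -> i / F C0 _: fires at position(s) 7: lagubiirnnu
surface: lagubiirnnu

cell RANK=lu, VEL=ra:
underlying: ep-kipiur-pu
1. e -> o, i -> u / B C0 _: no change
2. f -> v, k -> g, p -> b, s -> z, t -> d / V _ V: fires at position(s) 5: epkibiurpu
3. o -> e, u -> i / F C0 _: fires at position(s) 7: epkibiirpu
surface: epkibiirpu

cell RANK=lu, VEL=vo:
underlying: ep-kipiur-k
1. e -> o, i -> u / B C0 _: no change
2. f -> v, k -> g, p -> b, s -> z, t -> d / V _ V: fires at position(s) 5: epkibiurk
3. o -> e, u -> i / F C0 _: fires at position(s) 7: epkibiirk
surface: epkibiirk


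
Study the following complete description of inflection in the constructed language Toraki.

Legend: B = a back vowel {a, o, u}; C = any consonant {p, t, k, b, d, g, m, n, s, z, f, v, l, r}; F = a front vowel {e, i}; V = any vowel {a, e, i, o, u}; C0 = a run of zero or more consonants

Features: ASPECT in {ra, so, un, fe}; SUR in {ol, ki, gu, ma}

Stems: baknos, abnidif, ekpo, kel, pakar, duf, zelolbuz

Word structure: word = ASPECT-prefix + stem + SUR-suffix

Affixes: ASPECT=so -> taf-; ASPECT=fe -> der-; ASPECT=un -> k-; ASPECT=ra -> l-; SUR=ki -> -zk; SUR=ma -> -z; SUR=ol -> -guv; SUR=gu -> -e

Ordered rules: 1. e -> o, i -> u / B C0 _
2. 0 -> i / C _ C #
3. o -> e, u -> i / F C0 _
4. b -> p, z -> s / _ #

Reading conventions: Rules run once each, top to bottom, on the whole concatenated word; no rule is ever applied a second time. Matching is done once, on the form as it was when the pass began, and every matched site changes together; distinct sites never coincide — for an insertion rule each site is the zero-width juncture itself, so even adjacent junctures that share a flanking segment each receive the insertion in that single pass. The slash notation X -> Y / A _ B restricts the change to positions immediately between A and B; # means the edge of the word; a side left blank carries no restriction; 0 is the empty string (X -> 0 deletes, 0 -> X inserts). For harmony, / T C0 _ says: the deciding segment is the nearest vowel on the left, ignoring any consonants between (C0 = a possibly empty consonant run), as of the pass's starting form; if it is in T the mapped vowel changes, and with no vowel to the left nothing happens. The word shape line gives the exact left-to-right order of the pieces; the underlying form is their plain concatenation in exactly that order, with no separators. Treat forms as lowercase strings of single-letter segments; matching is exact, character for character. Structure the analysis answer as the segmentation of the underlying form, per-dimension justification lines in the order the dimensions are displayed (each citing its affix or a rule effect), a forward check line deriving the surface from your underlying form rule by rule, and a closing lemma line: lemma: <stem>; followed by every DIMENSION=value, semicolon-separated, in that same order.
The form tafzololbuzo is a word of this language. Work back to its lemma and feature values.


underlying: taf-zelolbuz-e
ASPECT=so - signalled by the affix taf-
SUR=gu - signalled by the affix -e
check: tafzelolbuze -> tafzololbuzo -> tafzololbuzo -> tafzololbuzo -> tafzololbuzo
lemma: zelolbuz; ASPECT=so; SUR=gu


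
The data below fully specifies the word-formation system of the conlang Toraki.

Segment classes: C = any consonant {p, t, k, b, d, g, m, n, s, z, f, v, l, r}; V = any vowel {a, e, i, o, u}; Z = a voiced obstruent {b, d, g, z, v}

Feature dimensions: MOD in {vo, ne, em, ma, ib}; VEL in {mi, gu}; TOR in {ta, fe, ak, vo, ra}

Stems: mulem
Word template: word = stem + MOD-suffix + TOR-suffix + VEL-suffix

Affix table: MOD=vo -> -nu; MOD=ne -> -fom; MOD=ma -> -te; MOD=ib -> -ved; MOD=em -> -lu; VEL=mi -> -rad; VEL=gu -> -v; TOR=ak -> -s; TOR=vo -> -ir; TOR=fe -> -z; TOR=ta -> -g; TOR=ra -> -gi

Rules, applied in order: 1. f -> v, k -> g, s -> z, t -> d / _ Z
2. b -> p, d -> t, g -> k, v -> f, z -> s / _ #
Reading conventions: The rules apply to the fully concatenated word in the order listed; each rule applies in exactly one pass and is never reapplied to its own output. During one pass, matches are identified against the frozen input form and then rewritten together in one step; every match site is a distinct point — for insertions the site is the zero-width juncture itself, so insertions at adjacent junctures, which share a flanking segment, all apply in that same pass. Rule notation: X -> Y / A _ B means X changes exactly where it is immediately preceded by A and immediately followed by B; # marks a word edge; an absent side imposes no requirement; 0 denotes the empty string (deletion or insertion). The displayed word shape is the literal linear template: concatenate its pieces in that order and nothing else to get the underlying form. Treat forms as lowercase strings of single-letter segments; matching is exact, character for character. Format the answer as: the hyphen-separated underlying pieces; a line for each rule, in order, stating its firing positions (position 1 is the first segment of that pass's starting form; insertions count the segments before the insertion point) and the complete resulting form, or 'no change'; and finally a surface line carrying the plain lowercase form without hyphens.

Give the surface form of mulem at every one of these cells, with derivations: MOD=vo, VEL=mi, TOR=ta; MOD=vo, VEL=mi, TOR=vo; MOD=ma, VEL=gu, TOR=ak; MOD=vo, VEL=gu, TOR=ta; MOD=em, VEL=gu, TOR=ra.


cell MOD=vo, VEL=mi, TOR=ta:
underlying: mulem-nu-g-rad
1. f -> v, k -> g, s -> z, t -> d / _ Z: no change
2. b -> p, d -> t, g -> k, v -> f, z -> s / _ #: fires at position(s) 11: mulemnugrat
surface: mulemnugrat

cell MOD=vo, VEL=mi, TOR=vo:
underlying: mulem-nu-ir-rad
1. f -> v, k -> g, s -> z, t -> d / _ Z: no change
2. b -> p, d -> t, g -> k, v -> f, z -> s / _ #: fires at position(s) 12: mulemnuirrat
surface: mulemnuirrat

cell MOD=ma, VEL=gu, TOR=ak:
underlying: mulem-te-s-v
1. f -> v, k -> g, s -> z, t -> d / _ Z: fires at position(s) 8: mulemtezv
2. b -> p, d -> t, g -> k, v -> f, z -> s / _ #: fires at position(s) 9: mulemtezf
surface: mulemtezf

cell MOD=vo, VEL=gu, TOR=ta:
underlying: mulem-nu-g-v
1. f -> v, k -> g, s -> z, t -> d / _ Z: no change
2. b -> p, d -> t, g -> k, v -> f, z -> s / _ #: fires at position(s) 9: mulemnugf
surface: mulemnugf

cell MOD=em, VEL=gu, TOR=ra:
underlying: mulem-lu-gi-v
1. f -> v, k -> g, s -> z, t -> d / _ Z: no change
2. b -> p, d -> t, g -> k, v -> f, z -> s / _ #: fires at position(s) 10: mulemlugif
surface: mulemlugif


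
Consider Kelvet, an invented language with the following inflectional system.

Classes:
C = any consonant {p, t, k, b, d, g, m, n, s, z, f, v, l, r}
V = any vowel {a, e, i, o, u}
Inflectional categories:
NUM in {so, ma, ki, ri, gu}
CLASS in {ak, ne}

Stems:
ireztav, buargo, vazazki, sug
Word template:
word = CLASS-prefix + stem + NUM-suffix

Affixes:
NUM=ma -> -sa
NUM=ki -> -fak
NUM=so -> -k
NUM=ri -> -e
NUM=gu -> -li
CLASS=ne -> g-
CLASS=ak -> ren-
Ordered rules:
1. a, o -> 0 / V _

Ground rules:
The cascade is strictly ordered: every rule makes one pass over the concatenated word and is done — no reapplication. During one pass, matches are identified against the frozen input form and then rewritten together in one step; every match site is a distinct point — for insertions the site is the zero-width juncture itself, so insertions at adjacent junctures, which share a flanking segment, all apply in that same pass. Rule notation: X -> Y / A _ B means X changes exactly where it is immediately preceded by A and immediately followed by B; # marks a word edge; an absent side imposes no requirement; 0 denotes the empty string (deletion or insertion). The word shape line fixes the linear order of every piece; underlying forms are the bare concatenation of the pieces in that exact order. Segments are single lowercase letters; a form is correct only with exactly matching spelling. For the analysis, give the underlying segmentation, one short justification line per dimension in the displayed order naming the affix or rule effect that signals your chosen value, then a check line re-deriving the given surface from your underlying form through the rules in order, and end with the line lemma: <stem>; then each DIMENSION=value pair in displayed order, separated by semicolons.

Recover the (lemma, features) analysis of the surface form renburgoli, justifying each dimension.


underlying: ren-buargo-li
NUM=gu - signalled by the affix -li
CLASS=ak - signalled by the affix ren-
check: renbuargoli -> renburgoli
lemma: buargo; NUM=gu; CLASS=ak


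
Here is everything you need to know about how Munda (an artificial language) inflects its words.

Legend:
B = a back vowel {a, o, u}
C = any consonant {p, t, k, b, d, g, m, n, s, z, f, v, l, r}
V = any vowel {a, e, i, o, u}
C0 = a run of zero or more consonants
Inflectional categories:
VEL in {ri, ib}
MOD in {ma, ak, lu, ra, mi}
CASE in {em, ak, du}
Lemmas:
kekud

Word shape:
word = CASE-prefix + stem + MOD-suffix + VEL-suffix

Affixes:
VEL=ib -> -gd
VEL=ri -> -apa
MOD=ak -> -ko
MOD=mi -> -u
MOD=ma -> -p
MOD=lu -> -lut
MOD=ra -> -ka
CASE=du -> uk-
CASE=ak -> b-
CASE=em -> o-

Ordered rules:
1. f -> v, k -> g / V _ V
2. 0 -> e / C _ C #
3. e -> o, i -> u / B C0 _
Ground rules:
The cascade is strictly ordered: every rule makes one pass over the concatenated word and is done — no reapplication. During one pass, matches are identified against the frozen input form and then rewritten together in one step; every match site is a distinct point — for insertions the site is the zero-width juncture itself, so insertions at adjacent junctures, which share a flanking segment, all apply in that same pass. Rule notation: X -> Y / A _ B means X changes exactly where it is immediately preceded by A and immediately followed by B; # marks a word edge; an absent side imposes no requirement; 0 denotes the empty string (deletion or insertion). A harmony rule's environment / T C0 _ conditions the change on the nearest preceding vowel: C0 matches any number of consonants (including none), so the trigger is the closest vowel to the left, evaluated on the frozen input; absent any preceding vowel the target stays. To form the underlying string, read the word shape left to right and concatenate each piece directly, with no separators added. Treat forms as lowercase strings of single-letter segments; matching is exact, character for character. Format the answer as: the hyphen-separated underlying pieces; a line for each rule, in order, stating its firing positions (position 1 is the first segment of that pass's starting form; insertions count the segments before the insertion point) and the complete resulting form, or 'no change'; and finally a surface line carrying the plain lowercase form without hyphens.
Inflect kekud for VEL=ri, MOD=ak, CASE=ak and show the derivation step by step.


underlying: b-kekud-ko-apa
1. f -> v, k -> g / V _ V: fires at position(s) 4: bkegudkoapa
2. 0 -> e / C _ C #: no change
3. e -> o, i -> u / B C0 _: no change
surface: bkegudkoapa


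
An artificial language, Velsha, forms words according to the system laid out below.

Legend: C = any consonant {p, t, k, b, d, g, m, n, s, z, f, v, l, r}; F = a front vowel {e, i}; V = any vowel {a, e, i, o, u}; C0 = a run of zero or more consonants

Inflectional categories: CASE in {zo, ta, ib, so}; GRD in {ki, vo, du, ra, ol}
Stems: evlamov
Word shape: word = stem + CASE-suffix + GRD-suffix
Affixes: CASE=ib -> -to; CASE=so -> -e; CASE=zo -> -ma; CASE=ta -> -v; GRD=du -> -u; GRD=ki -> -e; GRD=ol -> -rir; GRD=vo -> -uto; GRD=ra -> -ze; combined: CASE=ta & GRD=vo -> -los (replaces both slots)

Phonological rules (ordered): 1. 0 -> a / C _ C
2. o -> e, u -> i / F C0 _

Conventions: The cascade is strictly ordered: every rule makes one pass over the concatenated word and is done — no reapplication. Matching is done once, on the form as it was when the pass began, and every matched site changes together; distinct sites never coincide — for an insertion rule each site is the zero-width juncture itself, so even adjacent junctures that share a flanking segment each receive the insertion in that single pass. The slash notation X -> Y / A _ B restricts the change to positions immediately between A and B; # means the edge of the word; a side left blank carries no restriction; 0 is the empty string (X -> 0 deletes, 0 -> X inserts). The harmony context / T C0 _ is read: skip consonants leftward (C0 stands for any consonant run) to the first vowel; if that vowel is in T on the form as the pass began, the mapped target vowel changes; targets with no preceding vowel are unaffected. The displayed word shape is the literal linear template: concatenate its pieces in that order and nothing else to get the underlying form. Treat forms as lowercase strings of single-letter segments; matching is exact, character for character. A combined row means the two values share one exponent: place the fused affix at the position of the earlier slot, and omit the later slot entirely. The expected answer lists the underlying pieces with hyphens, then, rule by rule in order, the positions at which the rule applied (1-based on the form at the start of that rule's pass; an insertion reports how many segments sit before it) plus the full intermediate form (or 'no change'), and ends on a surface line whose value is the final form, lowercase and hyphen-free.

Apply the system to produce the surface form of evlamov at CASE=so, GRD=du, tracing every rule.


underlying: evlamov-e-u
1. 0 -> a / C _ C: inserts after position(s) 2: evalamoveu
2. o -> e, u -> i / F C0 _: fires at position(s) 10: evalamovei
surface: evalamovei


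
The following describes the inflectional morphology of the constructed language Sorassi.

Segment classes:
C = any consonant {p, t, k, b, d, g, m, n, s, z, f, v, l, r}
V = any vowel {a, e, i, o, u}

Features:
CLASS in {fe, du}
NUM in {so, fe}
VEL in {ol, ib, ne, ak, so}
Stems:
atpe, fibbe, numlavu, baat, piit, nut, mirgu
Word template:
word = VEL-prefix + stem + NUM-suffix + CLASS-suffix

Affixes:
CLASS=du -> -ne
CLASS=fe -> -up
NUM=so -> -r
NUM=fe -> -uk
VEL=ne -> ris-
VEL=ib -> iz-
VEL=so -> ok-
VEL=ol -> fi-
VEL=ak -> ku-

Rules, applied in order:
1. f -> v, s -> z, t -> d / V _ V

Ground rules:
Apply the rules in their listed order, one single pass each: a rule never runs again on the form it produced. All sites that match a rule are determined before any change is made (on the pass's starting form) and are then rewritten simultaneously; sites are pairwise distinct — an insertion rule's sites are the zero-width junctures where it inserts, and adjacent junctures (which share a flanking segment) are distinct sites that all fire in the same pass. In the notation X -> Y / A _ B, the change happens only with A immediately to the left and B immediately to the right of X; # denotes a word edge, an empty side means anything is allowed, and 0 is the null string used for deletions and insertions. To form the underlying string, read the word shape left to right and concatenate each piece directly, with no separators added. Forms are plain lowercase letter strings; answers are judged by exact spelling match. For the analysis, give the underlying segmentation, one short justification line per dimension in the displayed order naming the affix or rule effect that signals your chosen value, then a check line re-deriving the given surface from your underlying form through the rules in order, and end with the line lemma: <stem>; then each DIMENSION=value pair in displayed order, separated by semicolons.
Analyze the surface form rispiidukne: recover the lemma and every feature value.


underlying: ris-piit-uk-ne
CLASS=du - signalled by the affix -ne
NUM=fe - signalled by the affix -uk
VEL=ne - signalled by the affix ris-
check: rispiitukne -> rispiidukne
lemma: piit; CLASS=du; NUM=fe; VEL=ne


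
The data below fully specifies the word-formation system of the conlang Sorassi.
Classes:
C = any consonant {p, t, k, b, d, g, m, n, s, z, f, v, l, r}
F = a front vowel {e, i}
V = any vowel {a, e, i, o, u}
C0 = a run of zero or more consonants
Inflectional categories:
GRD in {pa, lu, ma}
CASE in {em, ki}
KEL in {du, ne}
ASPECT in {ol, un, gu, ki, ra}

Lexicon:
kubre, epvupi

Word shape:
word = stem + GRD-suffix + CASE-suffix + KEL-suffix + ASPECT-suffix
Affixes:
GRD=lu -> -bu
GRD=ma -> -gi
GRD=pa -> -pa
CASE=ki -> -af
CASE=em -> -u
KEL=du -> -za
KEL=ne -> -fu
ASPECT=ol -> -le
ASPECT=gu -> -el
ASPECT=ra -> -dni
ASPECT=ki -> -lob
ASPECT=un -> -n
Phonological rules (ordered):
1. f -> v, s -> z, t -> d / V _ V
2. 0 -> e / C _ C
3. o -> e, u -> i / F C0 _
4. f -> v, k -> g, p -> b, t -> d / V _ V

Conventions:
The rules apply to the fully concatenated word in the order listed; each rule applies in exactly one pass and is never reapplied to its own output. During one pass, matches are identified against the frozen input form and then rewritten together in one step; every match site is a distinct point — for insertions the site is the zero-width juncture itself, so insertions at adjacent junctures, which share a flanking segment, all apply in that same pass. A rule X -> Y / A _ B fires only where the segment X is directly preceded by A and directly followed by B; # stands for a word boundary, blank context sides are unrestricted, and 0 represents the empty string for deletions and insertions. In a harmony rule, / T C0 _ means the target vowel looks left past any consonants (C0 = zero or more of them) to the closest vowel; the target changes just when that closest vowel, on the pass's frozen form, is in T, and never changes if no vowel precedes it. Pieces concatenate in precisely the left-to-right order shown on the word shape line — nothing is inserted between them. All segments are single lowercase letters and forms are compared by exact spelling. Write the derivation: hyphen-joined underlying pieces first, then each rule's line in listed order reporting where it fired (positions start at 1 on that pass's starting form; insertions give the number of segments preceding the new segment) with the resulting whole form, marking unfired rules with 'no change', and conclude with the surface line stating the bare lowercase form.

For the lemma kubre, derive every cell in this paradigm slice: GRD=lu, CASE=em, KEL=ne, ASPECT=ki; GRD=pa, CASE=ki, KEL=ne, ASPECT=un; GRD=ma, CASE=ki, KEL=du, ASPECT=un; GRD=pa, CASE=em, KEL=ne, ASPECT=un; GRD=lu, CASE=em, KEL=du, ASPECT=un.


cell GRD=lu, CASE=em, KEL=ne, ASPECT=ki:
underlying: kubre-bu-u-fu-lob
1. f -> v, s -> z, t -> d / V _ V: fires at position(s) 9: kubrebuuvulob
2. 0 -> e / C _ C: inserts after position(s) 3: kuberebuuvulob
3. o -> e, u -> i / F C0 _: fires at position(s) 8: kuberebiuvulob
4. f -> v, k -> g, p -> b, t -> d / V _ V: no change
surface: kuberebiuvulob

cell GRD=pa, CASE=ki, KEL=ne, ASPECT=un:
underlying: kubre-pa-af-fu-n
1. f -> v, s -> z, t -> d / V _ V: no change
2. 0 -> e / C _ C: inserts after position(s) 3, 9: kuberepaafefun
3. o -> e, u -> i / F C0 _: fires at position(s) 13: kuberepaafefin
4. f -> v, k -> g, p -> b, t -> d / V _ V: fires at position(s) 7, 10, 12: kuberebaavevin
surface: kuberebaavevin

cell GRD=ma, CASE=ki, KEL=du, ASPECT=un:
underlying: kubre-gi-af-za-n
1. f -> v, s -> z, t -> d / V _ V: no change
2. 0 -> e / C _ C: inserts after position(s) 3, 9: kuberegiafezan
3. o -> e, u -> i / F C0 _: no change
4. f -> v, k -> g, p -> b, t -> d / V _ V: fires at position(s) 10: kuberegiavezan
surface: kuberegiavezan

cell GRD=pa, CASE=em, KEL=ne, ASPECT=un:
underlying: kubre-pa-u-fu-n
1. f -> v, s -> z, t -> d / V _ V: fires at position(s) 9: kubrepauvun
2. 0 -> e / C _ C: inserts after position(s) 3: kuberepauvun
3. o -> e, u -> i / F C0 _: no change
4. f -> v, k -> g, p -> b, t -> d / V _ V: fires at position(s) 7: kuberebauvun
surface: kuberebauvun

cell GRD=lu, CASE=em, KEL=du, ASPECT=un:
underlying: kubre-bu-u-za-n
1. f -> v, s -> z, t -> d / V _ V: no change
2. 0 -> e / C _ C: inserts after position(s) 3: kuberebuuzan
3. o -> e, u -> i / F C0 _: fires at position(s) 8: kuberebiuzan
4. f -> v, k -> g, p -> b, t -> d / V _ V: no change
surface: kuberebiuzan


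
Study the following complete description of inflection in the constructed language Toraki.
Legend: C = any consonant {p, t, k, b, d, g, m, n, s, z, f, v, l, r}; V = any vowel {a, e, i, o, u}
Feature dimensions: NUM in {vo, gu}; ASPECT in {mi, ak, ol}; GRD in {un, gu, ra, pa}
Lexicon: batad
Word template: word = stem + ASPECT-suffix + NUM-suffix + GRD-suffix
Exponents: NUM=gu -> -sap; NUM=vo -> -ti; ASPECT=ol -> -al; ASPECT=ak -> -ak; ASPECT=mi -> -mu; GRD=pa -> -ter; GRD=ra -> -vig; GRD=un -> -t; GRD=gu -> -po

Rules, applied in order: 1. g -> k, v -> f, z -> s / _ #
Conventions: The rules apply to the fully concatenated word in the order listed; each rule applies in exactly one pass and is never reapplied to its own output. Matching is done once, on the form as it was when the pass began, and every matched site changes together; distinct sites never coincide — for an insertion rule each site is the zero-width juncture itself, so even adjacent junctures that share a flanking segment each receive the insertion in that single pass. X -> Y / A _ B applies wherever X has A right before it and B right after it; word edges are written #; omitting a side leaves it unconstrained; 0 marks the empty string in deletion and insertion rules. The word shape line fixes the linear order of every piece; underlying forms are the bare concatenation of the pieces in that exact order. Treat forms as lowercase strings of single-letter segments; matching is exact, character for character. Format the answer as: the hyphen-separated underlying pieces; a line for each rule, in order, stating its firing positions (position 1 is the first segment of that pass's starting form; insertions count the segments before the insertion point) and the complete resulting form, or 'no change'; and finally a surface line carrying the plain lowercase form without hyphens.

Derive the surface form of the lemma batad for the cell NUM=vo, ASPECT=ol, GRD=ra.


underlying: batad-al-ti-vig
1. g -> k, v -> f, z -> s / _ #: fires at position(s) 12: batadaltivik
surface: batadaltivik


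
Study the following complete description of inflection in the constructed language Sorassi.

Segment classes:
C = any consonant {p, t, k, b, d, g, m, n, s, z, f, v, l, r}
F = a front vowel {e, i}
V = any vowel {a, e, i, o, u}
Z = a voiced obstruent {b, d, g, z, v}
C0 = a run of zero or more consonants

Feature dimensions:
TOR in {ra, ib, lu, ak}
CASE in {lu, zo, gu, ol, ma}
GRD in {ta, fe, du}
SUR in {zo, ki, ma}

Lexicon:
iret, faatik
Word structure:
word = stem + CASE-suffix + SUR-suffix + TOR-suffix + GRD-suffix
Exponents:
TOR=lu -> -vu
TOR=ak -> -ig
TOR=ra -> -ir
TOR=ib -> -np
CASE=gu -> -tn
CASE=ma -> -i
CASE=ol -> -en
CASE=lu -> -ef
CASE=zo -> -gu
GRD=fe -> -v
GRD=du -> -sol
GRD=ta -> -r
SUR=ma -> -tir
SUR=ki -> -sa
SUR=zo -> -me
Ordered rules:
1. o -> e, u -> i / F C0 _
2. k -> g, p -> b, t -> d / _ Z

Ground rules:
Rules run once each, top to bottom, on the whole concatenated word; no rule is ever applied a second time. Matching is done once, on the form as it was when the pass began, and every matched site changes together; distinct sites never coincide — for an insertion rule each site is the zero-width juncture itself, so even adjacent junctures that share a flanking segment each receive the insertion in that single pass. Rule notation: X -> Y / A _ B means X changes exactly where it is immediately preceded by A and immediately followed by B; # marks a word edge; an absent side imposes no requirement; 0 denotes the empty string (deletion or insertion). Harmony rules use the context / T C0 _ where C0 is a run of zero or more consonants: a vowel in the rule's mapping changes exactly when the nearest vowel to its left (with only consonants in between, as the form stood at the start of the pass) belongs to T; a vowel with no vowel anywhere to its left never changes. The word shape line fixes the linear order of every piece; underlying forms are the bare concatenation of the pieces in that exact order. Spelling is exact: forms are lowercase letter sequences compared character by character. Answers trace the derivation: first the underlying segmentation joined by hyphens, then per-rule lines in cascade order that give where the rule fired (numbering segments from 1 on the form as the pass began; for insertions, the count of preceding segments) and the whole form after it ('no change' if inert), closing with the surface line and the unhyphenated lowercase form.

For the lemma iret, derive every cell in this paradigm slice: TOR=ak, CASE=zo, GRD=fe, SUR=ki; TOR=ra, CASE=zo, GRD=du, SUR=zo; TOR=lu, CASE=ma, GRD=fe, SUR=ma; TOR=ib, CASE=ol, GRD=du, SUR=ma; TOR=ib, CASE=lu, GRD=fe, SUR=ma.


cell TOR=ak, CASE=zo, GRD=fe, SUR=ki:
underlying: iret-gu-sa-ig-v
1. o -> e, u -> i / F C0 _: fires at position(s) 6: iretgisaigv
2. k -> g, p -> b, t -> d / _ Z: fires at position(s) 4: iredgisaigv
surface: iredgisaigv

cell TOR=ra, CASE=zo, GRD=du, SUR=zo:
underlying: iret-gu-me-ir-sol
1. o -> e, u -> i / F C0 _: fires at position(s) 6, 12: iretgimeirsel
2. k -> g, p -> b, t -> d / _ Z: fires at position(s) 4: iredgimeirsel
surface: iredgimeirsel

cell TOR=lu, CASE=ma, GRD=fe, SUR=ma:
underlying: iret-i-tir-vu-v
1. o -> e, u -> i / F C0 _: fires at position(s) 10: iretitirviv
2. k -> g, p -> b, t -> d / _ Z: no change
surface: iretitirviv

cell TOR=ib, CASE=ol, GRD=du, SUR=ma:
underlying: iret-en-tir-np-sol
1. o -> e, u -> i / F C0 _: fires at position(s) 13: iretentirnpsel
2. k -> g, p -> b, t -> d / _ Z: no change
surface: iretentirnpsel

cell TOR=ib, CASE=lu, GRD=fe, SUR=ma:
underlying: iret-ef-tir-np-v
1. o -> e, u -> i / F C0 _: no change
2. k -> g, p -> b, t -> d / _ Z: fires at position(s) 11: ireteftirnbv
surface: ireteftirnbv


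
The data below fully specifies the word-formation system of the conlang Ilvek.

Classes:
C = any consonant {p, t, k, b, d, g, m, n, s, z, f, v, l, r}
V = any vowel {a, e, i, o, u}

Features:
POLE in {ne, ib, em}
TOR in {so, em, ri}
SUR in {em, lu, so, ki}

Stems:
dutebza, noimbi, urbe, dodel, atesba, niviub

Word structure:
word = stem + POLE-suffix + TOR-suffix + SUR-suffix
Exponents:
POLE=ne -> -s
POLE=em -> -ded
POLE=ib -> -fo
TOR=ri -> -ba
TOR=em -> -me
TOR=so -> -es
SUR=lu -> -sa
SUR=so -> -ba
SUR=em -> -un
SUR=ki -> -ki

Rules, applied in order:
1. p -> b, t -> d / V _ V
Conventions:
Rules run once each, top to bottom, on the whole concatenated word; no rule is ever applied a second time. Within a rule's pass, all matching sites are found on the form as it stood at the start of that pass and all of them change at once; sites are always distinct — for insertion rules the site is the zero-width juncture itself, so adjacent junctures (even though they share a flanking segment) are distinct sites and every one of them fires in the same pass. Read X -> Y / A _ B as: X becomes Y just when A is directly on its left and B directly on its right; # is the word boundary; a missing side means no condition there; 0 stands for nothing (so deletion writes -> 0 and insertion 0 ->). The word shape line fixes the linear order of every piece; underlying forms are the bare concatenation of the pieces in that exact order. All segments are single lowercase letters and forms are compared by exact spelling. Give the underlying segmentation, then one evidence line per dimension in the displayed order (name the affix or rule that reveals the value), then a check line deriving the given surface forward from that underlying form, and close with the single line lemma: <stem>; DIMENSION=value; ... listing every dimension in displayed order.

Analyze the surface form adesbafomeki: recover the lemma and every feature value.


underlying: atesba-fo-me-ki
POLE=ib - signalled by the affix -fo
TOR=em - signalled by the affix -me
SUR=ki - signalled by the affix -ki
check: atesbafomeki -> adesbafomeki
lemma: atesba; POLE=ib; TOR=em; SUR=ki


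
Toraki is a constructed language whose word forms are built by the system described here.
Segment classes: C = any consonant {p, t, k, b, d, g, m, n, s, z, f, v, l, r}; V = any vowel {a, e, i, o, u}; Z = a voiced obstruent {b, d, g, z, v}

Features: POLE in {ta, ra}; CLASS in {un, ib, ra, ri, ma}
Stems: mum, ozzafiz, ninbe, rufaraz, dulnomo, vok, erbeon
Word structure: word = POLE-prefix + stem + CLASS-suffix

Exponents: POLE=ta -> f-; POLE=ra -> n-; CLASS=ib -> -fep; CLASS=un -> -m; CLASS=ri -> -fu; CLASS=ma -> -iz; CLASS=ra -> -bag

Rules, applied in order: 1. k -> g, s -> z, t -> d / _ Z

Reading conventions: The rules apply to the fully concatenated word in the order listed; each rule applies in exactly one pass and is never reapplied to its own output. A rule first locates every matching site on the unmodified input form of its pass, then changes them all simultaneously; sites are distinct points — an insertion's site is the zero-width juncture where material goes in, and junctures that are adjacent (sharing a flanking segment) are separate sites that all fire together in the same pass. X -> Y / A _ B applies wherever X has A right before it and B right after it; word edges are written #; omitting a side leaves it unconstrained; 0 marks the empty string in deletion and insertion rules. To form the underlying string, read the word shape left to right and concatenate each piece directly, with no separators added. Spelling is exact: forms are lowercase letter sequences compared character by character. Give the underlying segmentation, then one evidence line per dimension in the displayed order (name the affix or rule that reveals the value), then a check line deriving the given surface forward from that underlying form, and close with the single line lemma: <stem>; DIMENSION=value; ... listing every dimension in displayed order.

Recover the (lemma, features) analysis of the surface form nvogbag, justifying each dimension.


underlying: n-vok-bag
POLE=ra - signalled by the affix n-
CLASS=ra - signalled by the affix -bag
check: nvokbag -> nvogbag
lemma: vok; POLE=ra; CLASS=ra


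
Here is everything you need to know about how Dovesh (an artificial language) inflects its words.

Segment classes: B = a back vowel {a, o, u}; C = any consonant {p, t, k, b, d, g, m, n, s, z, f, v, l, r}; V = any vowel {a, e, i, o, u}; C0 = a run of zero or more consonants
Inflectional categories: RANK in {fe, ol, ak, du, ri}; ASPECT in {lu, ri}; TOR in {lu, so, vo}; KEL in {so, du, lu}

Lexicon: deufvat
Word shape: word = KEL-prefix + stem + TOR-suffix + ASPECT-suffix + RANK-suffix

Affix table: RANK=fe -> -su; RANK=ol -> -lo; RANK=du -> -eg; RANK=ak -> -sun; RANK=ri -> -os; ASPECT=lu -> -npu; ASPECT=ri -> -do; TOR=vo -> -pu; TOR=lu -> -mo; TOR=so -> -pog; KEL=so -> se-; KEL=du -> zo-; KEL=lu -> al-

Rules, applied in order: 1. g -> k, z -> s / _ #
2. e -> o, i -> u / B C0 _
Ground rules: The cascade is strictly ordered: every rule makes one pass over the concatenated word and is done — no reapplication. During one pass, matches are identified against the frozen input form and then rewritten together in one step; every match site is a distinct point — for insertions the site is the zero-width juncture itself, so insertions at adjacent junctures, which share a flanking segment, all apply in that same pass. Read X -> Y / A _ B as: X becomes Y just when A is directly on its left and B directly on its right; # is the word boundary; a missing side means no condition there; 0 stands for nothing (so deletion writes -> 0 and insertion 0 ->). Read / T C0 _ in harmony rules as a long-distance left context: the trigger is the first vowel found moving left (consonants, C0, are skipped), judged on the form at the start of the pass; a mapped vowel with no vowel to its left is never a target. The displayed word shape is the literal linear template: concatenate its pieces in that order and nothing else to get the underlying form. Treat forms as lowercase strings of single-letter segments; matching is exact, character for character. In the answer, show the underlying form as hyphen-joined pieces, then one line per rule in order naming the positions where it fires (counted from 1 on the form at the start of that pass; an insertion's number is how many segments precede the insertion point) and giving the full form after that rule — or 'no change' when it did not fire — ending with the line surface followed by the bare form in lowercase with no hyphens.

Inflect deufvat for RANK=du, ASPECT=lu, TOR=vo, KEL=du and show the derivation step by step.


underlying: zo-deufvat-pu-npu-eg
1. g -> k, z -> s / _ #: fires at position(s) 16: zodeufvatpunpuek
2. e -> o, i -> u / B C0 _: fires at position(s) 4, 15: zodoufvatpunpuok
surface: zodoufvatpunpuok


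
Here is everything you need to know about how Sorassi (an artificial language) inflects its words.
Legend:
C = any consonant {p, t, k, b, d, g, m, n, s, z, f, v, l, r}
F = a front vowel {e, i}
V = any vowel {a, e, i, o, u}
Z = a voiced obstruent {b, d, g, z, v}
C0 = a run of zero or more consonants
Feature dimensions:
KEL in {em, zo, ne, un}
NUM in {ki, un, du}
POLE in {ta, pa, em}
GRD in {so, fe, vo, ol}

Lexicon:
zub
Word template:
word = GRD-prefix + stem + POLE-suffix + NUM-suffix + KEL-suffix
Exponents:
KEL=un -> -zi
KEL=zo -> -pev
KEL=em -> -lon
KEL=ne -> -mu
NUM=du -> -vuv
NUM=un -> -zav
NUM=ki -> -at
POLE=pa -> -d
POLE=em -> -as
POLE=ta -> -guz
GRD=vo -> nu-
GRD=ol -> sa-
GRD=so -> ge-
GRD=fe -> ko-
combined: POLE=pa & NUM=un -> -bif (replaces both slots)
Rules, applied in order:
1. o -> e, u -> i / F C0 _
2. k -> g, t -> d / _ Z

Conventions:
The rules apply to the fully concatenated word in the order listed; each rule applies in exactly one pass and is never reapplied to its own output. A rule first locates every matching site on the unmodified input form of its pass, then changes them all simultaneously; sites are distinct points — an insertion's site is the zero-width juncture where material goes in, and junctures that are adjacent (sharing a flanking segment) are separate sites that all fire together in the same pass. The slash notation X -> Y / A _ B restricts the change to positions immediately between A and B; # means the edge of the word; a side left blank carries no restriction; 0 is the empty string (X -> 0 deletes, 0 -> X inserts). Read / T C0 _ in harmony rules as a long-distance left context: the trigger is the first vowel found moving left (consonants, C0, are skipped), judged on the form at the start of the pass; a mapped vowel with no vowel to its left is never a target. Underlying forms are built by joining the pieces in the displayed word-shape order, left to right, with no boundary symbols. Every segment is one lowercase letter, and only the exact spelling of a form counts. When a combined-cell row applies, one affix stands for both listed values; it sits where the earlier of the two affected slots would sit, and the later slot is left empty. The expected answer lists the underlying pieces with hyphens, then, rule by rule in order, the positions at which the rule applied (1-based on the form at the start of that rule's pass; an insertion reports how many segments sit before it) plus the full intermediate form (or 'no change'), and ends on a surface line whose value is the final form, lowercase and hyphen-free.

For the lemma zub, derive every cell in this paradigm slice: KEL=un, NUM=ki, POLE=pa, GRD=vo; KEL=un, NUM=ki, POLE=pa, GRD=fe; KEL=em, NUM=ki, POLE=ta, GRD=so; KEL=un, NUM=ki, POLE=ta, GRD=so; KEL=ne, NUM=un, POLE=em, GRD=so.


cell KEL=un, NUM=ki, POLE=pa, GRD=vo:
underlying: nu-zub-d-at-zi
1. o -> e, u -> i / F C0 _: no change
2. k -> g, t -> d / _ Z: fires at position(s) 8: nuzubdadzi
surface: nuzubdadzi

cell KEL=un, NUM=ki, POLE=pa, GRD=fe:
underlying: ko-zub-d-at-zi
1. o -> e, u -> i / F C0 _: no change
2. k -> g, t -> d / _ Z: fires at position(s) 8: kozubdadzi
surface: kozubdadzi

cell KEL=em, NUM=ki, POLE=ta, GRD=so:
underlying: ge-zub-guz-at-lon
1. o -> e, u -> i / F C0 _: fires at position(s) 4: gezibguzatlon
2. k -> g, t -> d / _ Z: no change
surface: gezibguzatlon

cell KEL=un, NUM=ki, POLE=ta, GRD=so:
underlying: ge-zub-guz-at-zi
1. o -> e, u -> i / F C0 _: fires at position(s) 4: gezibguzatzi
2. k -> g, t -> d / _ Z: fires at position(s) 10: gezibguzadzi
surface: gezibguzadzi

cell KEL=ne, NUM=un, POLE=em, GRD=so:
underlying: ge-zub-as-zav-mu
1. o -> e, u -> i / F C0 _: fires at position(s) 4: gezibaszavmu
2. k -> g, t -> d / _ Z: no change
surface: gezibaszavmu
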